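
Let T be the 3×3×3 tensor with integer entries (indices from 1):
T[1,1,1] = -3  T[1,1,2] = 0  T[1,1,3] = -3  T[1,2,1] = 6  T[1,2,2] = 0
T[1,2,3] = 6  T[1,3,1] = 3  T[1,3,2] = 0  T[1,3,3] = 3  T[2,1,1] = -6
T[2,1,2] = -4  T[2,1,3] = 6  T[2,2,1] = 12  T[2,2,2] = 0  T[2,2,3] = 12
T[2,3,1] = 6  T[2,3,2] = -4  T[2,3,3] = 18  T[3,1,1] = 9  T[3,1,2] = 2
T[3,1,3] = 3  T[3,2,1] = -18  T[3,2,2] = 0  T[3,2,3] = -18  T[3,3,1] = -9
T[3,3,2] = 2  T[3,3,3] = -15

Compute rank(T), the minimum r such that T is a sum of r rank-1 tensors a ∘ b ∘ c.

Lower bound: the mode-2 unfolding of T (rows indexed by j, columns by (i,k) = (1,1), (1,2), (1,3), (2,1), (2,2), (2,3), (3,1), (3,2), (3,3)) is [[-3, 0, -3, -6, -4, 6, 9, 2, 3], [6, 0, 6, 12, 0, 12, -18, 0, -18], [3, 0, 3, 6, -4, 18, -9, 2, -15]].
There the 2×2 minor on rows j ∈ {1, 2}, columns (i,k) ∈ {(1,1), (2,2)} is det [[-3, -4], [6, 0]] = 24 ≠ 0, so this unfolding has rank ≥ 2; CP rank is at least every unfolding rank, so rank(T) ≥ 2. (This is only a lower bound: in general the CP rank may exceed every unfolding rank, so we still need to exhibit 2 rank-1 terms summing to T.)
Upper bound — finding two terms. Write S_k = T[:,:,k] for the frontal slices: S₁ = [[-3, 6, 3], [-6, 12, 6], [9, -18, -9]], S₂ = [[0, 0, 0], [-4, 0, -4], [2, 0, 2]], S₃ = [[-3, 6, 3], [6, 12, 18], [3, -18, -15]].
If T = a₁ ∘ b₁ ∘ c₁ + a₂ ∘ b₂ ∘ c₂ then each S_k = c₁[k]·a₁b₁ᵀ + c₂[k]·a₂b₂ᵀ. S₁ and S₂ are linearly independent, so a₁b₁ᵀ and a₂b₂ᵀ must span the same plane of matrices: they are the rank-1 matrices of the form x·S₁ + y·S₂.
The 2×2 minor of x·S₁ + y·S₂ on rows {1,2}, columns {1,2} is 24·xy = 24·(y)(x), vanishing at (x:y) = (1:0) and (0:1).
M₁ = S₁ = [[-3, 6, 3], [-6, 12, 6], [9, -18, -9]] = (-3)·[1, 2, -3][1, -2, -1]ᵀ and M₂ = S₂ = [[0, 0, 0], [-4, 0, -4], [2, 0, 2]] = (-2)·[0, 2, -1][1, 0, 1]ᵀ, so take a₁ = [1, 2, -3], b₁ = [1, -2, -1], a₂ = [0, 2, -1], b₂ = [1, 0, 1].
Each slice is an integer combination of E₁ = a₁b₁ᵀ and E₂ = a₂b₂ᵀ: S₁ = −3·E₁, S₂ = −2·E₂, S₃ = −3·E₁ + 6·E₂; reading off coefficients, c₁ = [-3, 0, -3] and c₂ = [0, -2, 6].
Hence T = [1, 2, -3] ∘ [1, -2, -1] ∘ [-3, 0, -3] + [0, 2, -1] ∘ [1, 0, 1] ∘ [0, -2, 6], so rank(T) ≤ 2.
These bounds meet, so rank(T) = 2.

2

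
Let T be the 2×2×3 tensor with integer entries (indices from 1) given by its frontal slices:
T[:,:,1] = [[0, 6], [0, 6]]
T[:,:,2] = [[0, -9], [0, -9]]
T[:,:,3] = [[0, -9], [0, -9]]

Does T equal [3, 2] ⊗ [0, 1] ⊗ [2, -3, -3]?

No

Reconstruct entry (2,2,1) from the claimed factors: Σₗ aₗ[2]bₗ[2]cₗ[1] = (2)·(1)·(2) = 4, but T[2,2,1] = 6. The claim is false.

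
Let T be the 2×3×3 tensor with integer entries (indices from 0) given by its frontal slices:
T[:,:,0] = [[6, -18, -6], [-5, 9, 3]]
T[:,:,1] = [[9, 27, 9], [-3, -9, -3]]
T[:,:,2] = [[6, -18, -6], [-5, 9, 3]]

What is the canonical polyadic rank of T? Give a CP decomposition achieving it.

Lower bound: in the mode-2 unfolding of T (rows indexed by j, columns by (i,k)) the 2×2 minor on rows j ∈ {0, 1}, columns (i,k) ∈ {(0,0), (0,1)} is det [[6, 9], [-18, 27]] = 324 ≠ 0, so that unfolding has rank ≥ 2 and hence rank(T) ≥ 2 (CP rank is at least every unfolding rank, though it can be larger).
Upper bound: with S_k = T[:,:,k], the two rank-1 terms a₁b₁ᵀ, a₂b₂ᵀ are the rank-1 members of the pencil x·S₀ + y·S₁.
The 2×2 minor of x·S₀ + y·S₁ on rows {0,1}, columns {0,1} is −36·x² + 108·xy = (-36)·(x − 3·y)(x), vanishing at (x:y) = (3:1) and (0:1).
M₁ = 3·S₀ + S₁ = [[27, -27, -9], [-18, 18, 6]] = 3·[3, -2][3, -3, -1]ᵀ and M₂ = S₁ = [[9, 27, 9], [-3, -9, -3]] = 3·[3, -1][1, 3, 1]ᵀ, so take a₁ = [3, -2], b₁ = [3, -3, -1], a₂ = [3, -1], b₂ = [1, 3, 1].
Each slice is an integer combination of E₁ = a₁b₁ᵀ and E₂ = a₂b₂ᵀ: S₀ = E₁ − E₂, S₁ = 3·E₂, S₂ = E₁ − E₂; reading off coefficients, c₁ = [1, 0, 1] and c₂ = [-1, 3, -1].
Hence T = [3, -2] ⊗ [3, -3, -1] ⊗ [1, 0, 1] + [3, -1] ⊗ [1, 3, 1] ⊗ [-1, 3, -1], so rank(T) ≤ 2.
These bounds meet, so rank(T) = 2.

rank(T) = 2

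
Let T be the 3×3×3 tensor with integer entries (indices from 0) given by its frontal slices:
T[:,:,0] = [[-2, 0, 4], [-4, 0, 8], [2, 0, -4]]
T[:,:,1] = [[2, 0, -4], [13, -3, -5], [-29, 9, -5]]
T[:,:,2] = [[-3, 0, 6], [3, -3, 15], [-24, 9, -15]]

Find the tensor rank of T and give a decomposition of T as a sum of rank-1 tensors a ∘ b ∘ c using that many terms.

Lower bound: the mode-3 unfolding of T (rows indexed by k, columns by (i,j) = (0,0), (0,1), (0,2), (1,0), (1,1), (1,2), (2,0), (2,1), (2,2)) is [[-2, 0, 4, -4, 0, 8, 2, 0, -4], [2, 0, -4, 13, -3, -5, -29, 9, -5], [-3, 0, 6, 3, -3, 15, -24, 9, -15]].
There the 2×2 minor on rows k ∈ {0, 1}, columns (i,j) ∈ {(0,0), (1,0)} is det [[-2, -4], [2, 13]] = -18 ≠ 0, so this unfolding has rank ≥ 2; CP rank is at least every unfolding rank, so rank(T) ≥ 2. (Unfolding ranks only ever bound the CP rank from below — rank(T) can be strictly larger than all of them — so the matching upper bound has to come from an explicit 2-term decomposition.)
Upper bound — finding two terms. Write S_k = T[:,:,k] for the frontal slices: S₀ = [[-2, 0, 4], [-4, 0, 8], [2, 0, -4]], S₁ = [[2, 0, -4], [13, -3, -5], [-29, 9, -5]], S₂ = [[-3, 0, 6], [3, -3, 15], [-24, 9, -15]].
If T = a₁ ∘ b₁ ∘ c₁ + a₂ ∘ b₂ ∘ c₂ then each S_k = c₁[k]·a₁b₁ᵀ + c₂[k]·a₂b₂ᵀ. S₀ and S₁ are linearly independent, so a₁b₁ᵀ and a₂b₂ᵀ must span the same plane of matrices: they are the rank-1 matrices of the form x·S₀ + y·S₁.
The 2×2 minor of x·S₀ + y·S₁ on rows {0,1}, columns {0,1} is 6·xy − 6·y² = 6·(x − y)(y), vanishing at (x:y) = (1:1) and (1:0).
M₁ = S₀ + S₁ = [[0, 0, 0], [9, -3, 3], [-27, 9, -9]] = 3·[0, 1, -3][3, -1, 1]ᵀ and M₂ = S₀ = [[-2, 0, 4], [-4, 0, 8], [2, 0, -4]] = (-2)·[1, 2, -1][1, 0, -2]ᵀ, so take a₁ = [0, 1, -3], b₁ = [3, -1, 1], a₂ = [1, 2, -1], b₂ = [1, 0, -2].
Each slice is an integer combination of E₁ = a₁b₁ᵀ and E₂ = a₂b₂ᵀ: S₀ = −2·E₂, S₁ = 3·E₁ + 2·E₂, S₂ = 3·E₁ − 3·E₂; reading off coefficients, c₁ = [0, 3, 3] and c₂ = [-2, 2, -3].
Hence T = [0, 1, -3] ∘ [3, -1, 1] ∘ [0, 3, 3] + [1, 2, -1] ∘ [1, 0, -2] ∘ [-2, 2, -3], so rank(T) ≤ 2.
These bounds meet, so rank(T) = 2.

rank(T) = 2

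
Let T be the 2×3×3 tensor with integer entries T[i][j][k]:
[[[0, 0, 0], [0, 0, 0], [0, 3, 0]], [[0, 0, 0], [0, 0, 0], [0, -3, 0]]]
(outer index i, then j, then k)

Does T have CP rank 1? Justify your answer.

If T = a ⊗ b ⊗ c then every fibre of T is a multiple of the corresponding factor, so read the factors off the fibres through the nonzero entry T[0,2,1] = 3.
The mode-1 fibre T[:,2,1] = [3, -3] gives a = [1, -1] (primitive direction); the mode-2 fibre T[0,:,1] = [0, 0, 3] gives b = [0, 0, 1]; then c[k] = T[0,2,k] / (a[0]·b[2]) = [0, 3, 0] / 1 = [0, 3, 0].
Expanding [1, -1] ⊗ [0, 0, 1] ⊗ [0, 3, 0] reproduces all 18 entries of T, so T = [1, -1] ⊗ [0, 0, 1] ⊗ [0, 3, 0] and rank(T) ≤ 1.
Equivalently every frontal slice T[:,:,k] is c[k] times the rank-1 matrix [1, -1] ⊗ [0, 0, 1]. So T has rank 1 (it is nonzero).

Yes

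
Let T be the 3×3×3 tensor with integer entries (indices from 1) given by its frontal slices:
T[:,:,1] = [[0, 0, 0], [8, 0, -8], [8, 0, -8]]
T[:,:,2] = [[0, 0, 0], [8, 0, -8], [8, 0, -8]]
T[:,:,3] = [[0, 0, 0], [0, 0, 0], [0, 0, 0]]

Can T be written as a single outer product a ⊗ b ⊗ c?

Yes

If T = a ⊗ b ⊗ c then every fibre of T is a multiple of the corresponding factor, so read the factors off the fibres through the nonzero entry T[2,1,1] = 8.
The mode-1 fibre T[:,1,1] = [0, 8, 8] gives a = (0, 1, 1) (primitive direction); the mode-2 fibre T[2,:,1] = [8, 0, -8] gives b = (1, 0, -1); then c[k] = T[2,1,k] / (a[2]·b[1]) = [8, 8, 0] / 1 = (8, 8, 0).
Expanding (0, 1, 1) ⊗ (1, 0, -1) ⊗ (8, 8, 0) reproduces all 27 entries of T, so T = (0, 1, 1) ⊗ (1, 0, -1) ⊗ (8, 8, 0) and rank(T) ≤ 1.
Equivalently every frontal slice T[:,:,k] is c[k] times the rank-1 matrix (0, 1, 1) ⊗ (1, 0, -1). So T has rank 1 (it is nonzero).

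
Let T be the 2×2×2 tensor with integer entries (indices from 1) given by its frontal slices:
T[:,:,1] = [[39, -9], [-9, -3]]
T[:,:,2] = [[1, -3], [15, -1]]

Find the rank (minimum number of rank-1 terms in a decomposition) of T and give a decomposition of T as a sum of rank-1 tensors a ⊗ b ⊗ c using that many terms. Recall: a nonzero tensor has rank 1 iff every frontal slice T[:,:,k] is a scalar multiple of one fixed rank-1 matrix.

Lower bound: in the mode-2 unfolding of T (rows indexed by j, columns by (i,k)) the 2×2 minor on rows j ∈ {1, 2}, columns (i,k) ∈ {(1,1), (1,2)} is det [[39, 1], [-9, -3]] = -108 ≠ 0, so that unfolding has rank ≥ 2 and hence rank(T) ≥ 2 (CP rank is at least every unfolding rank, though it can be larger).
Upper bound: with S_k = T[:,:,k], the two rank-1 terms a₁b₁ᵀ, a₂b₂ᵀ are the rank-1 members of the pencil x·S₁ + y·S₂.
det(x·S₁ + y·S₂) is −198·x² + 66·xy + 44·y² = (-22)·(3·x − 2·y)(3·x + y), vanishing at (x:y) = (2:3) and (1:-3).
M₁ = 2·S₁ + 3·S₂ = [[81, -27], [27, -9]] = 9·(3, 1)(3, -1)ᵀ and M₂ = S₁ − 3·S₂ = [[36, 0], [-54, 0]] = 18·(2, -3)(1, 0)ᵀ, so take a₁ = (3, 1), b₁ = (3, -1), a₂ = (2, -3), b₂ = (1, 0).
Each slice is an integer combination of E₁ = a₁b₁ᵀ and E₂ = a₂b₂ᵀ: S₁ = 3·E₁ + 6·E₂, S₂ = E₁ − 4·E₂; reading off coefficients, c₁ = (3, 1) and c₂ = (6, -4).
Hence T = (3, 1) ⊗ (3, -1) ⊗ (3, 1) + (2, -3) ⊗ (1, 0) ⊗ (6, -4), so rank(T) ≤ 2.
These bounds meet, so rank(T) = 2.

rank(T) = 2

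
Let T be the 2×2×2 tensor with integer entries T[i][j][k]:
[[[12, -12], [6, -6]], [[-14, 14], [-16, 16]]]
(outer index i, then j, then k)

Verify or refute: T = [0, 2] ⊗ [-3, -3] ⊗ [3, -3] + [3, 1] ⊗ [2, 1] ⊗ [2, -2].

Reconstruct entrywise from the claimed factors. For example, T[0,1,1] = -6 and Σₗ aₗ[0]bₗ[1]cₗ[1] = (0)·(-3)·(-3) + (3)·(1)·(-2) = -6; checking all 8 entries, every one matches. The claim holds.

Yes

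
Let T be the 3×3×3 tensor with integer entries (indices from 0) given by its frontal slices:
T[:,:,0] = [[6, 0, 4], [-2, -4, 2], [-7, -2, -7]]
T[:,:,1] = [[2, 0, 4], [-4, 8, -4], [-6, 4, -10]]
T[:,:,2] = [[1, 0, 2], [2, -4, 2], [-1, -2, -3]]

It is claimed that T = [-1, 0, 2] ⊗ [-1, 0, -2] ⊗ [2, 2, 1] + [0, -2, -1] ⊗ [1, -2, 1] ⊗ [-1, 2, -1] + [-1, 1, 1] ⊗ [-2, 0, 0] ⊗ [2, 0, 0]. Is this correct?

Reconstruct entrywise from the claimed factors. For example, T[1,2,0] = 2 and Σₗ aₗ[1]bₗ[2]cₗ[0] = (0)·(-2)·(2) + (-2)·(1)·(-1) + (1)·(0)·(2) = 2; checking all 27 entries, every one matches. The claim holds.

Yes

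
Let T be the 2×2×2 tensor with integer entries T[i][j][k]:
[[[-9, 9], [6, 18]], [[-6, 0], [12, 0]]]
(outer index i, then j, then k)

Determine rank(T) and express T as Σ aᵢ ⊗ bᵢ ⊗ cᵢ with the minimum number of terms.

Lower bound: the mode-3 unfolding of T (rows indexed by k, columns by (i,j) = (0,0), (0,1), (1,0), (1,1)) is [[-9, 6, -6, 12], [9, 18, 0, 0]].
There the 2×2 minor on rows k ∈ {0, 1}, columns (i,j) ∈ {(0,0), (0,1)} is det [[-9, 6], [9, 18]] = -216 ≠ 0, so this unfolding has rank ≥ 2; CP rank is at least every unfolding rank, so rank(T) ≥ 2. (Flattening ranks never certify an upper bound on CP rank; for that we must actually write T with 2 rank-1 terms.)
Upper bound — finding two terms. Write S_k = T[:,:,k] for the frontal slices: S₀ = [[-9, 6], [-6, 12]], S₁ = [[9, 18], [0, 0]].
If T = a₁ ⊗ b₁ ⊗ c₁ + a₂ ⊗ b₂ ⊗ c₂ then each S_k = c₁[k]·a₁b₁ᵀ + c₂[k]·a₂b₂ᵀ. S₀ and S₁ are linearly independent, so a₁b₁ᵀ and a₂b₂ᵀ must span the same plane of matrices: they are the rank-1 matrices of the form x·S₀ + y·S₁.
det(x·S₀ + y·S₁) is −72·x² + 216·xy = (-72)·(x − 3·y)(x), vanishing at (x:y) = (3:1) and (0:1).
M₁ = 3·S₀ + S₁ = [[-18, 36], [-18, 36]] = (-18)·[1, 1][1, -2]ᵀ and M₂ = S₁ = [[9, 18], [0, 0]] = 9·[1, 0][1, 2]ᵀ, so take a₁ = [1, 1], b₁ = [1, -2], a₂ = [1, 0], b₂ = [1, 2].
Each slice is an integer combination of E₁ = a₁b₁ᵀ and E₂ = a₂b₂ᵀ: S₀ = −6·E₁ − 3·E₂, S₁ = 9·E₂; reading off coefficients, c₁ = [-6, 0] and c₂ = [-3, 9].
Hence T = [1, 1] ⊗ [1, -2] ⊗ [-6, 0] + [1, 0] ⊗ [1, 2] ⊗ [-3, 9], so rank(T) ≤ 2.
These bounds meet, so rank(T) = 2.

rank(T) = 2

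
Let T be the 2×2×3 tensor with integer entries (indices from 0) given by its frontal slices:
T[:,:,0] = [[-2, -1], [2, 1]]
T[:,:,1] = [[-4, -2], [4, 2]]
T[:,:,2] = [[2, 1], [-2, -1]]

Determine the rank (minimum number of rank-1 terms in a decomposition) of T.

Lower bound: T ≠ 0 (e.g. T[0,0,0] = -2), so rank(T) ≥ 1.
Upper bound: if T = a ⊗ b ⊗ c then every fibre of T is a multiple of the corresponding factor, so read the factors off the fibres through the nonzero entry T[0,0,0] = -2.
The mode-1 fibre T[:,0,0] = [-2, 2] gives a = [1, -1] (primitive direction); the mode-2 fibre T[0,:,0] = [-2, -1] gives b = [2, 1]; then c[k] = T[0,0,k] / (a[0]·b[0]) = [-2, -4, 2] / 2 = [-1, -2, 1].
Expanding [1, -1] ⊗ [2, 1] ⊗ [-1, -2, 1] reproduces all 12 entries of T, so T = [1, -1] ⊗ [2, 1] ⊗ [-1, -2, 1] and rank(T) ≤ 1.
These bounds meet, so rank(T) = 1.

1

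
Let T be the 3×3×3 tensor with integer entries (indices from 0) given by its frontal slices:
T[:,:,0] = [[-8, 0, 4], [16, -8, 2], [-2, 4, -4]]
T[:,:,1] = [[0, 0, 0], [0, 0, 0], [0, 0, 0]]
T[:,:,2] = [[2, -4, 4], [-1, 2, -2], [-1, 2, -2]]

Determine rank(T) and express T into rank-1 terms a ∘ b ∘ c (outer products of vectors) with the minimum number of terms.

Lower bound: the mode-2 unfolding of T (rows indexed by j, columns by (i,k) = (0,0), (0,1), (0,2), (1,0), (1,1), (1,2), (2,0), (2,1), (2,2)) is [[-8, 0, 2, 16, 0, -1, -2, 0, -1], [0, 0, -4, -8, 0, 2, 4, 0, 2], [4, 0, 4, 2, 0, -2, -4, 0, -2]].
There the 2×2 minor on rows j ∈ {0, 1}, columns (i,k) ∈ {(0,0), (0,2)} is det [[-8, 2], [0, -4]] = 32 ≠ 0, so this unfolding has rank ≥ 2; CP rank is at least every unfolding rank, so rank(T) ≥ 2. (Unfolding ranks only ever bound the CP rank from below — rank(T) can be strictly larger than all of them — so the matching upper bound has to come from an explicit 2-term decomposition.)
Upper bound — finding two terms. Write S_k = T[:,:,k] for the frontal slices: S₀ = [[-8, 0, 4], [16, -8, 2], [-2, 4, -4]], S₁ = [[0, 0, 0], [0, 0, 0], [0, 0, 0]], S₂ = [[2, -4, 4], [-1, 2, -2], [-1, 2, -2]].
If T = a₁ ∘ b₁ ∘ c₁ + a₂ ∘ b₂ ∘ c₂ then each S_k = c₁[k]·a₁b₁ᵀ + c₂[k]·a₂b₂ᵀ. S₀ and S₂ are linearly independent, so a₁b₁ᵀ and a₂b₂ᵀ must span the same plane of matrices: they are the rank-1 matrices of the form x·S₀ + y·S₂.
The 2×2 minor of x·S₀ + y·S₂ on rows {0,1}, columns {0,1} is 64·x² + 32·xy = 32·(2·x + y)(x), vanishing at (x:y) = (1:-2) and (0:1).
M₁ = S₀ − 2·S₂ = [[-12, 8, -4], [18, -12, 6], [0, 0, 0]] = (-2)·(2, -3, 0)(3, -2, 1)ᵀ and M₂ = S₂ = [[2, -4, 4], [-1, 2, -2], [-1, 2, -2]] = (2, -1, -1)(1, -2, 2)ᵀ, so take a₁ = (2, -3, 0), b₁ = (3, -2, 1), a₂ = (2, -1, -1), b₂ = (1, -2, 2).
Each slice is an integer combination of E₁ = a₁b₁ᵀ and E₂ = a₂b₂ᵀ: S₀ = −2·E₁ + 2·E₂, S₁ = 0, S₂ = E₂; reading off coefficients, c₁ = (-2, 0, 0) and c₂ = (2, 0, 1).
Hence T = (2, -3, 0) ∘ (3, -2, 1) ∘ (-2, 0, 0) + (2, -1, -1) ∘ (1, -2, 2) ∘ (2, 0, 1), so rank(T) ≤ 2.
These bounds meet, so rank(T) = 2.

rank(T) = 2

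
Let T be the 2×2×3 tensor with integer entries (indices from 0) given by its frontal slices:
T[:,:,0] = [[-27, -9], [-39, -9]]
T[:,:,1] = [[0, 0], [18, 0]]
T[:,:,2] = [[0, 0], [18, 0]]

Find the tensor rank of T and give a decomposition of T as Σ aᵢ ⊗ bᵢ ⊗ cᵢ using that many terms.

Lower bound: the mode-2 unfolding of T (rows indexed by j, columns by (i,k) = (0,0), (0,1), (0,2), (1,0), (1,1), (1,2)) is [[-27, 0, 0, -39, 18, 18], [-9, 0, 0, -9, 0, 0]].
There the 2×2 minor on rows j ∈ {0, 1}, columns (i,k) ∈ {(0,0), (1,0)} is det [[-27, -39], [-9, -9]] = -108 ≠ 0, so this unfolding has rank ≥ 2; CP rank is at least every unfolding rank, so rank(T) ≥ 2. (Unfolding ranks only ever bound the CP rank from below — rank(T) can be strictly larger than all of them — so the matching upper bound has to come from an explicit 2-term decomposition.)
Upper bound — finding two terms. Write S_k = T[:,:,k] for the frontal slices: S₀ = [[-27, -9], [-39, -9]], S₁ = [[0, 0], [18, 0]], S₂ = [[0, 0], [18, 0]].
If T = a₁ ⊗ b₁ ⊗ c₁ + a₂ ⊗ b₂ ⊗ c₂ then each S_k = c₁[k]·a₁b₁ᵀ + c₂[k]·a₂b₂ᵀ. S₀ and S₁ are linearly independent, so a₁b₁ᵀ and a₂b₂ᵀ must span the same plane of matrices: they are the rank-1 matrices of the form x·S₀ + y·S₁.
det(x·S₀ + y·S₁) is −108·x² + 162·xy = (-54)·(2·x − 3·y)(x), vanishing at (x:y) = (3:2) and (0:1).
M₁ = 3·S₀ + 2·S₁ = [[-81, -27], [-81, -27]] = (-27)·(1, 1)(3, 1)ᵀ and M₂ = S₁ = [[0, 0], [18, 0]] = 18·(0, 1)(1, 0)ᵀ, so take a₁ = (1, 1), b₁ = (3, 1), a₂ = (0, 1), b₂ = (1, 0).
Each slice is an integer combination of E₁ = a₁b₁ᵀ and E₂ = a₂b₂ᵀ: S₀ = −9·E₁ − 12·E₂, S₁ = 18·E₂, S₂ = 18·E₂; reading off coefficients, c₁ = (-9, 0, 0) and c₂ = (-12, 18, 18).
Hence T = (1, 1) ⊗ (3, 1) ⊗ (-9, 0, 0) + (0, 1) ⊗ (1, 0) ⊗ (-12, 18, 18), so rank(T) ≤ 2.
These bounds meet, so rank(T) = 2.

rank(T) = 2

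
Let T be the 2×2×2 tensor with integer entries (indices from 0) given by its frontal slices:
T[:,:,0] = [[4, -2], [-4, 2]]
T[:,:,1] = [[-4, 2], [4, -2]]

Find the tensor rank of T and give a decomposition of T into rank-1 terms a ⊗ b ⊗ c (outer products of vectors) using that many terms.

rank(T) = 1

Lower bound: T ≠ 0 (e.g. T[0,0,0] = 4), so rank(T) ≥ 1.
Upper bound: if T = a ⊗ b ⊗ c then every fibre of T is a multiple of the corresponding factor, so read the factors off the fibres through the nonzero entry T[0,0,0] = 4.
The mode-1 fibre T[:,0,0] = [4, -4] gives a = [1, -1] (primitive direction); the mode-2 fibre T[0,:,0] = [4, -2] gives b = [2, -1]; then c[k] = T[0,0,k] / (a[0]·b[0]) = [4, -4] / 2 = [2, -2].
Expanding [1, -1] ⊗ [2, -1] ⊗ [2, -2] reproduces all 8 entries of T, so T = [1, -1] ⊗ [2, -1] ⊗ [2, -2] and rank(T) ≤ 1.
These bounds meet, so rank(T) = 1.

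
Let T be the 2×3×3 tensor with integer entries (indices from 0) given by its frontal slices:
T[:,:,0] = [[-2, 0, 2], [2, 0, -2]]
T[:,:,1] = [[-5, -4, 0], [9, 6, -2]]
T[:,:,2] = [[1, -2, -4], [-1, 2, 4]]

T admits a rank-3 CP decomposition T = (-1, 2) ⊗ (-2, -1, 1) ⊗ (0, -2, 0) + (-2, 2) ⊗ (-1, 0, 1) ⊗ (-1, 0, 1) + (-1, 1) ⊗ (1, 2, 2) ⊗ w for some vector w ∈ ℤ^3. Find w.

Subtract the known terms from T to get the rank-1 residual R = (-1, 1) ⊗ (1, 2, 2) ⊗ w, so R[i,j,k] = a[i]·b[j]·w[k]. Pick indices with nonzero a[0]·b[0] = (-1)·(1) = -1. Only the fibre through (0,0,·) is needed: R[0,0,:] = T[0,0,:] − Σₗ aₗ[0]bₗ[0]cₗ = [-2, -5, 1] − (-1)·(-2)·(0, -2, 0) − (-2)·(-1)·(-1, 0, 1) = [0, -1, -1]. Then w[k] = R[0,0,k] / -1 for each k, giving w = [0, -1, -1] / -1 = (0, 1, 1).

w = (0, 1, 1)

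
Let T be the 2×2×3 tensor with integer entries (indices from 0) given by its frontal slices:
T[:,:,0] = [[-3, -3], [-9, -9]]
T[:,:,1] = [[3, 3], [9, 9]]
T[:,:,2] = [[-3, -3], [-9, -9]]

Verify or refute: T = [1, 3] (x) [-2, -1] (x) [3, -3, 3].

No

Reconstruct entry (0,0,0) from the claimed factors: Σₗ aₗ[0]bₗ[0]cₗ[0] = (1)·(-2)·(3) = -6, but T[0,0,0] = -3. The claim is false.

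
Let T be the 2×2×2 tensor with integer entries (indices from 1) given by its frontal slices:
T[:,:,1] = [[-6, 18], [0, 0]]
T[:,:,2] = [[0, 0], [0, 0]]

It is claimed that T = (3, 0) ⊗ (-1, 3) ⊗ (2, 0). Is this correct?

Reconstruct entrywise from the claimed factors. For example, T[2,1,2] = 0 and Σₗ aₗ[2]bₗ[1]cₗ[2] = (0)·(-1)·(0) = 0; checking all 8 entries, every one matches. The claim holds.

Yes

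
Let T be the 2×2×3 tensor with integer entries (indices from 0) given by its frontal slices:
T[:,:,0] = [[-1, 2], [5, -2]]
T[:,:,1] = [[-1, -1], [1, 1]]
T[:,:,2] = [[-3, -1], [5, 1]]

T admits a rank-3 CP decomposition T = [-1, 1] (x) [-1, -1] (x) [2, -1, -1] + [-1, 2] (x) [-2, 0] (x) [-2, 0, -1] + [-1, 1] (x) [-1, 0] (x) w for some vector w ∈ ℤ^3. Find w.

Subtract the known terms from T to get the rank-1 residual R = [-1, 1] (x) [-1, 0] (x) w, so R[i,j,k] = a[i]·b[j]·w[k]. Pick indices with nonzero a[0]·b[0] = (-1)·(-1) = 1. Only the fibre through (0,0,·) is needed: R[0,0,:] = T[0,0,:] − Σₗ aₗ[0]bₗ[0]cₗ = [-1, -1, -3] − (-1)·(-1)·[2, -1, -1] − (-1)·(-2)·[-2, 0, -1] = [1, 0, 0]. Then w[k] = R[0,0,k] / 1 for each k, giving w = [1, 0, 0] / 1 = [1, 0, 0].

w = [1, 0, 0]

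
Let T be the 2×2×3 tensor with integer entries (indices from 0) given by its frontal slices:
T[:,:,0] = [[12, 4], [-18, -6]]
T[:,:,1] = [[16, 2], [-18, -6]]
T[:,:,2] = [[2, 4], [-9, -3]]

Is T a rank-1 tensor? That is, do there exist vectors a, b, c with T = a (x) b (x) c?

The mode-3 unfolding of T (rows indexed by k, columns by (i,j) = (0,0), (0,1), (1,0), (1,1)) is [[12, 4, -18, -6], [16, 2, -18, -6], [2, 4, -9, -3]].
There the 2×2 minor on rows k ∈ {0, 1}, columns (i,j) ∈ {(0,0), (0,1)} is det [[12, 4], [16, 2]] = -40 ≠ 0, so this unfolding has rank ≥ 2; CP rank is at least every unfolding rank, so rank(T) ≥ 2.
In particular rank(T) ≥ 2 > 1, so T is not rank-1.

No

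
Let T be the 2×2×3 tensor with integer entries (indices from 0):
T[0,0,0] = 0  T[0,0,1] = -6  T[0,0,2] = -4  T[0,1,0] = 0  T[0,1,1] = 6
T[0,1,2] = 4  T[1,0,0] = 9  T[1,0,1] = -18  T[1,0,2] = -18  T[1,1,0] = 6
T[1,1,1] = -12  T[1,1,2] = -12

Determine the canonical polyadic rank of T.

2

Lower bound: the mode-1 unfolding of T (rows indexed by i, columns by (j,k) = (0,0), (0,1), (0,2), (1,0), (1,1), (1,2)) is [[0, -6, -4, 0, 6, 4], [9, -18, -18, 6, -12, -12]].
There the 2×2 minor on rows i ∈ {0, 1}, columns (j,k) ∈ {(0,0), (0,1)} is det [[0, -6], [9, -18]] = 54 ≠ 0, so this unfolding has rank ≥ 2; CP rank is at least every unfolding rank, so rank(T) ≥ 2. (This is only a lower bound: in general the CP rank may exceed every unfolding rank, so we still need to exhibit 2 rank-1 terms summing to T.)
Upper bound — finding two terms. Write S_k = T[:,:,k] for the frontal slices: S₀ = [[0, 0], [9, 6]], S₁ = [[-6, 6], [-18, -12]], S₂ = [[-4, 4], [-18, -12]].
If T = a₁ ⊗ b₁ ⊗ c₁ + a₂ ⊗ b₂ ⊗ c₂ then each S_k = c₁[k]·a₁b₁ᵀ + c₂[k]·a₂b₂ᵀ. S₀ and S₁ are linearly independent, so a₁b₁ᵀ and a₂b₂ᵀ must span the same plane of matrices: they are the rank-1 matrices of the form x·S₀ + y·S₁.
det(x·S₀ + y·S₁) is −90·xy + 180·y² = (-90)·(x − 2·y)(y), vanishing at (x:y) = (2:1) and (1:0).
M₁ = 2·S₀ + S₁ = [[-6, 6], [0, 0]] = (-6)·[1, 0][1, -1]ᵀ and M₂ = S₀ = [[0, 0], [9, 6]] = 3·[0, 1][3, 2]ᵀ, so take a₁ = [1, 0], b₁ = [1, -1], a₂ = [0, 1], b₂ = [3, 2].
Each slice is an integer combination of E₁ = a₁b₁ᵀ and E₂ = a₂b₂ᵀ: S₀ = 3·E₂, S₁ = −6·E₁ − 6·E₂, S₂ = −4·E₁ − 6·E₂; reading off coefficients, c₁ = [0, -6, -4] and c₂ = [3, -6, -6].
Hence T = [1, 0] ⊗ [1, -1] ⊗ [0, -6, -4] + [0, 1] ⊗ [3, 2] ⊗ [3, -6, -6], so rank(T) ≤ 2.
These bounds meet, so rank(T) = 2.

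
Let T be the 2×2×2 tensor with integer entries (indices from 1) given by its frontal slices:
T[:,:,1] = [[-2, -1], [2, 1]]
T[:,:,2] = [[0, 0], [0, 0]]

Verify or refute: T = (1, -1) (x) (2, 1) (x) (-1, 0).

Reconstruct entrywise from the claimed factors. For example, T[2,2,2] = 0 and Σₗ aₗ[2]bₗ[2]cₗ[2] = (-1)·(1)·(0) = 0; checking all 8 entries, every one matches. The claim holds.

Yes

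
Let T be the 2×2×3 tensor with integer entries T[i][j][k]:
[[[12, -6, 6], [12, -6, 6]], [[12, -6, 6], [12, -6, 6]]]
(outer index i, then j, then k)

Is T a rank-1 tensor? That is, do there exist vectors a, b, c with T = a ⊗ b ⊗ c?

The mode-1 fibre T[:,0,0] = [12, 12] gives a = (1, 1) (primitive direction); the mode-2 fibre T[0,:,0] = [12, 12] gives b = (1, 1); then c[k] = T[0,0,k] / (a[0]·b[0]) = [12, -6, 6] / 1 = (12, -6, 6).
Expanding (1, 1) ⊗ (1, 1) ⊗ (12, -6, 6) reproduces all 12 entries of T, so T = (1, 1) ⊗ (1, 1) ⊗ (12, -6, 6) and rank(T) ≤ 1.
Equivalently every frontal slice T[:,:,k] is c[k] times the rank-1 matrix (1, 1) ⊗ (1, 1). So T has rank 1 (it is nonzero).

Yes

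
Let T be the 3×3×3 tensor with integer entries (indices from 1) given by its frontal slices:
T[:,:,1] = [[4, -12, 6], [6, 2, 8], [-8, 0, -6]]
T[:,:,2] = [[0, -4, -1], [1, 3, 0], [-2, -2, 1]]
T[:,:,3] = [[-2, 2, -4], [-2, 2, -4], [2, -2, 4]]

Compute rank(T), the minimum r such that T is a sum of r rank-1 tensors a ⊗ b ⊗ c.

3

Lower bound: the mode-1 unfolding of T (rows indexed by i, columns by (j,k) = (1,1), (1,2), (1,3), (2,1), (2,2), (2,3), (3,1), (3,2), (3,3)) is [[4, 0, -2, -12, -4, 2, 6, -1, -4], [6, 1, -2, 2, 3, 2, 8, 0, -4], [-8, -2, 2, 0, -2, -2, -6, 1, 4]].
There the 3×3 minor on rows i ∈ {1, 2, 3}, columns (j,k) ∈ {(1,1), (1,2), (2,1)} is det [[4, 0, -12], [6, 1, 2], [-8, -2, 0]] = 64 ≠ 0, so this unfolding has rank ≥ 3; CP rank is at least every unfolding rank, so rank(T) ≥ 3. (Unfolding ranks only ever bound the CP rank from below — rank(T) can be strictly larger than all of them — so the matching upper bound has to come from an explicit 3-term decomposition.)
Upper bound: T is a sum of 3 rank-1 terms, T = [1, -1, 1] ⊗ [2, 2, -1] ⊗ [-2, -1, 0] + [1, 1, -1] ⊗ [1, -1, 2] ⊗ [4, 0, -2] + [2, -1, 0] ⊗ [1, -1, -1] ⊗ [2, 1, 0] (written with every a and b primitive with positive leading entry and the scale carried by c; CP decompositions are not unique, and this one is verified by expanding entrywise), so rank(T) ≤ 3.
These bounds meet, so rank(T) = 3.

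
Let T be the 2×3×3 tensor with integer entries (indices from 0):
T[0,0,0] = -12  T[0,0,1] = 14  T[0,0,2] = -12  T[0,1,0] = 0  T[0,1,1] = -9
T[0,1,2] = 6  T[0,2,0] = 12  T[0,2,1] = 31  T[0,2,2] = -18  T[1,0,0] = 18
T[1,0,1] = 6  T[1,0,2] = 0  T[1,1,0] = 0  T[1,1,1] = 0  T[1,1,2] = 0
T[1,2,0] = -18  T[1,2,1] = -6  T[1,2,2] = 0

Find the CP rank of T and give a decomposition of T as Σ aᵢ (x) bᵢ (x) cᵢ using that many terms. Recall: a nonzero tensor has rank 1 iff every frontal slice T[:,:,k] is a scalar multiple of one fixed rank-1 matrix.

rank(T) = 2

Lower bound: in the mode-1 unfolding of T (rows indexed by i, columns by (j,k)) the 2×2 minor on rows i ∈ {0, 1}, columns (j,k) ∈ {(0,0), (0,1)} is det [[-12, 14], [18, 6]] = -324 ≠ 0, so that unfolding has rank ≥ 2 and hence rank(T) ≥ 2 (CP rank is at least every unfolding rank, though it can be larger).
Upper bound: with S_k = T[:,:,k], the two rank-1 terms a₁b₁ᵀ, a₂b₂ᵀ are the rank-1 members of the pencil x·S₀ + y·S₁.
The 2×2 minor of x·S₀ + y·S₁ on rows {0,1}, columns {0,1} is 162·xy + 54·y² = 54·(y)(3·x + y), vanishing at (x:y) = (1:0) and (1:-3).
M₁ = S₀ = [[-12, 0, 12], [18, 0, -18]] = (-6)·[2, -3][1, 0, -1]ᵀ and M₂ = S₀ − 3·S₁ = [[-54, 27, -81], [0, 0, 0]] = (-27)·[1, 0][2, -1, 3]ᵀ, so take a₁ = [2, -3], b₁ = [1, 0, -1], a₂ = [1, 0], b₂ = [2, -1, 3].
Each slice is an integer combination of E₁ = a₁b₁ᵀ and E₂ = a₂b₂ᵀ: S₀ = −6·E₁, S₁ = −2·E₁ + 9·E₂, S₂ = −6·E₂; reading off coefficients, c₁ = [-6, -2, 0] and c₂ = [0, 9, -6].
Hence T = [2, -3] (x) [1, 0, -1] (x) [-6, -2, 0] + [1, 0] (x) [2, -1, 3] (x) [0, 9, -6], so rank(T) ≤ 2.
These bounds meet, so rank(T) = 2.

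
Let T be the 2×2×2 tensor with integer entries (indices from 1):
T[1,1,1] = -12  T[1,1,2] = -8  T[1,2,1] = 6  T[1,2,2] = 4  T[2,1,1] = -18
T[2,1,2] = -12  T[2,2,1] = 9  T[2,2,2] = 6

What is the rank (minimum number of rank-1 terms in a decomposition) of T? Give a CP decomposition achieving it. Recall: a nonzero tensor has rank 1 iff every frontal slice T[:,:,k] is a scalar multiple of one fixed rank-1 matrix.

Lower bound: T ≠ 0 (e.g. T[1,1,1] = -12), so rank(T) ≥ 1.
Upper bound: the mode-1 fibre T[:,1,1] = [-12, -18] gives a = [2, 3] (primitive direction); the mode-2 fibre T[1,:,1] = [-12, 6] gives b = [2, -1]; then c[k] = T[1,1,k] / (a[1]·b[1]) = [-12, -8] / 4 = [-3, -2].
Expanding [2, 3] ⊗ [2, -1] ⊗ [-3, -2] reproduces all 8 entries of T, so T = [2, 3] ⊗ [2, -1] ⊗ [-3, -2] and rank(T) ≤ 1.
These bounds meet, so rank(T) = 1.

rank(T) = 1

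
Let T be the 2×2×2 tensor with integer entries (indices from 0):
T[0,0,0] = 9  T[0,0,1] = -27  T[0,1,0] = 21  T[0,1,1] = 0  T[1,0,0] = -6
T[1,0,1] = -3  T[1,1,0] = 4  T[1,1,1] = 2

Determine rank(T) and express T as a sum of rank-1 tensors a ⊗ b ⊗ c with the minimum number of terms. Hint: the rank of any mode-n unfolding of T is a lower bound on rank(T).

rank(T) = 2

Lower bound: the mode-3 unfolding of T (rows indexed by k, columns by (i,j) = (0,0), (0,1), (1,0), (1,1)) is [[9, 21, -6, 4], [-27, 0, -3, 2]].
There the 2×2 minor on rows k ∈ {0, 1}, columns (i,j) ∈ {(0,0), (0,1)} is det [[9, 21], [-27, 0]] = 567 ≠ 0, so this unfolding has rank ≥ 2; CP rank is at least every unfolding rank, so rank(T) ≥ 2. (This is only a lower bound: in general the CP rank may exceed every unfolding rank, so we still need to exhibit 2 rank-1 terms summing to T.)
Upper bound — finding two terms. Write S_k = T[:,:,k] for the frontal slices: S₀ = [[9, 21], [-6, 4]], S₁ = [[-27, 0], [-3, 2]].
If T = a₁ ⊗ b₁ ⊗ c₁ + a₂ ⊗ b₂ ⊗ c₂ then each S_k = c₁[k]·a₁b₁ᵀ + c₂[k]·a₂b₂ᵀ. S₀ and S₁ are linearly independent, so a₁b₁ᵀ and a₂b₂ᵀ must span the same plane of matrices: they are the rank-1 matrices of the form x·S₀ + y·S₁.
det(x·S₀ + y·S₁) is 162·x² − 27·xy − 54·y² = 27·(3·x − 2·y)(2·x + y), vanishing at (x:y) = (2:3) and (1:-2).
M₁ = 2·S₀ + 3·S₁ = [[-63, 42], [-21, 14]] = (-7)·[3, 1][3, -2]ᵀ and M₂ = S₀ − 2·S₁ = [[63, 21], [0, 0]] = 21·[1, 0][3, 1]ᵀ, so take a₁ = [3, 1], b₁ = [3, -2], a₂ = [1, 0], b₂ = [3, 1].
Each slice is an integer combination of E₁ = a₁b₁ᵀ and E₂ = a₂b₂ᵀ: S₀ = −2·E₁ + 9·E₂, S₁ = −E₁ − 6·E₂; reading off coefficients, c₁ = [-2, -1] and c₂ = [9, -6].
Hence T = [3, 1] ⊗ [3, -2] ⊗ [-2, -1] + [1, 0] ⊗ [3, 1] ⊗ [9, -6], so rank(T) ≤ 2.
These bounds meet, so rank(T) = 2.
Check entry T[0,0,1] = -27: (3)·(3)·(-1) + (1)·(3)·(-6) = -27.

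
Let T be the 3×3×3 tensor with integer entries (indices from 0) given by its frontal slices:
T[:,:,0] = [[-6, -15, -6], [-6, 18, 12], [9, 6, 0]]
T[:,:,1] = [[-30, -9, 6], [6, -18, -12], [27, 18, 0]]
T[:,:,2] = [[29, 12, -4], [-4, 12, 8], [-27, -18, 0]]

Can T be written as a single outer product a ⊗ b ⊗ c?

No

The mode-2 unfolding of T (rows indexed by j, columns by (i,k) = (0,0), (0,1), (0,2), (1,0), (1,1), (1,2), (2,0), (2,1), (2,2)) is [[-6, -30, 29, -6, 6, -4, 9, 27, -27], [-15, -9, 12, 18, -18, 12, 6, 18, -18], [-6, 6, -4, 12, -12, 8, 0, 0, 0]].
There the 2×2 minor on rows j ∈ {0, 1}, columns (i,k) ∈ {(0,0), (0,1)} is det [[-6, -30], [-15, -9]] = -396 ≠ 0, so this unfolding has rank ≥ 2; CP rank is at least every unfolding rank, so rank(T) ≥ 2.
In particular rank(T) ≥ 2 > 1, so T is not rank-1.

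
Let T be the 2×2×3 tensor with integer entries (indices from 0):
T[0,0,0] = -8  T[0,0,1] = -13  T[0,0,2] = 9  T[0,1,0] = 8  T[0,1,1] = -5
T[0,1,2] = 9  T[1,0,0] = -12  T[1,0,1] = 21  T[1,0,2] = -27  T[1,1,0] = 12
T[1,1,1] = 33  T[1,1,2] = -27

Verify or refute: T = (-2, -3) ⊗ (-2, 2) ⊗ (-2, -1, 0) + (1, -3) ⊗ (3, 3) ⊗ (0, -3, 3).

Reconstruct entrywise from the claimed factors. For example, T[0,0,1] = -13 and Σₗ aₗ[0]bₗ[0]cₗ[1] = (-2)·(-2)·(-1) + (1)·(3)·(-3) = -13; checking all 12 entries, every one matches. The claim holds.

Yes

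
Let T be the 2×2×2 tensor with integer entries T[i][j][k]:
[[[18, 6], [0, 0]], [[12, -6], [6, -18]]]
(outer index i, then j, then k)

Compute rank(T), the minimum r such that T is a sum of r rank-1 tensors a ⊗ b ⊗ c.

Lower bound: the mode-1 unfolding of T (rows indexed by i, columns by (j,k) = (0,0), (0,1), (1,0), (1,1)) is [[18, 6, 0, 0], [12, -6, 6, -18]].
There the 2×2 minor on rows i ∈ {0, 1}, columns (j,k) ∈ {(0,0), (0,1)} is det [[18, 6], [12, -6]] = -180 ≠ 0, so this unfolding has rank ≥ 2; CP rank is at least every unfolding rank, so rank(T) ≥ 2. (This is only a lower bound: in general the CP rank may exceed every unfolding rank, so we still need to exhibit 2 rank-1 terms summing to T.)
Upper bound — finding two terms. Write S_k = T[:,:,k] for the frontal slices: S₀ = [[18, 0], [12, 6]], S₁ = [[6, 0], [-6, -18]].
If T = a₁ ⊗ b₁ ⊗ c₁ + a₂ ⊗ b₂ ⊗ c₂ then each S_k = c₁[k]·a₁b₁ᵀ + c₂[k]·a₂b₂ᵀ. S₀ and S₁ are linearly independent, so a₁b₁ᵀ and a₂b₂ᵀ must span the same plane of matrices: they are the rank-1 matrices of the form x·S₀ + y·S₁.
det(x·S₀ + y·S₁) is 108·x² − 288·xy − 108·y² = 36·(x − 3·y)(3·x + y), vanishing at (x:y) = (3:1) and (1:-3).
M₁ = 3·S₀ + S₁ = [[60, 0], [30, 0]] = 30·(2, 1)(1, 0)ᵀ and M₂ = S₀ − 3·S₁ = [[0, 0], [30, 60]] = 30·(0, 1)(1, 2)ᵀ, so take a₁ = (2, 1), b₁ = (1, 0), a₂ = (0, 1), b₂ = (1, 2).
Each slice is an integer combination of E₁ = a₁b₁ᵀ and E₂ = a₂b₂ᵀ: S₀ = 9·E₁ + 3·E₂, S₁ = 3·E₁ − 9·E₂; reading off coefficients, c₁ = (9, 3) and c₂ = (3, -9).
Hence T = (2, 1) ⊗ (1, 0) ⊗ (9, 3) + (0, 1) ⊗ (1, 2) ⊗ (3, -9), so rank(T) ≤ 2.
These bounds meet, so rank(T) = 2.
Check entry T[0,0,1] = 6: (2)·(1)·(3) + (0)·(1)·(-9) = 6.

2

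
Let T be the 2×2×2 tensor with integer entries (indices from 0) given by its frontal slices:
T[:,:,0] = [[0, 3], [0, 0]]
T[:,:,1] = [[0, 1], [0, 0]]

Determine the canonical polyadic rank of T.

1

Lower bound: T ≠ 0 (e.g. T[0,1,0] = 3), so rank(T) ≥ 1.
Upper bound: if T = a (x) b (x) c then every fibre of T is a multiple of the corresponding factor, so read the factors off the fibres through the nonzero entry T[0,1,0] = 3.
The mode-1 fibre T[:,1,0] = [3, 0] gives a = [1, 0] (primitive direction); the mode-2 fibre T[0,:,0] = [0, 3] gives b = [0, 1]; then c[k] = T[0,1,k] / (a[0]·b[1]) = [3, 1] / 1 = [3, 1].
Expanding [1, 0] (x) [0, 1] (x) [3, 1] reproduces all 8 entries of T, so T = [1, 0] (x) [0, 1] (x) [3, 1] and rank(T) ≤ 1.
These bounds meet, so rank(T) = 1.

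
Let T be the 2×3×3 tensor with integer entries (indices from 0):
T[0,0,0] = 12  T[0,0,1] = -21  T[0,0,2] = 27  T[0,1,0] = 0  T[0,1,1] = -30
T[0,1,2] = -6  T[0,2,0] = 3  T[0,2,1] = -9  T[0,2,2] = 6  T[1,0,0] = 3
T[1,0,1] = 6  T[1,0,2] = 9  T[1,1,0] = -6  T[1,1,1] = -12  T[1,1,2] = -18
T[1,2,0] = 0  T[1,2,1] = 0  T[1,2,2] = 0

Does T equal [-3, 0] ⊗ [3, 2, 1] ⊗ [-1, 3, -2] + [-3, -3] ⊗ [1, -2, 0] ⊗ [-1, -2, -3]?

Yes

Reconstruct entrywise from the claimed factors. For example, T[0,1,0] = 0 and Σₗ aₗ[0]bₗ[1]cₗ[0] = (-3)·(2)·(-1) + (-3)·(-2)·(-1) = 0; checking all 18 entries, every one matches. The claim holds.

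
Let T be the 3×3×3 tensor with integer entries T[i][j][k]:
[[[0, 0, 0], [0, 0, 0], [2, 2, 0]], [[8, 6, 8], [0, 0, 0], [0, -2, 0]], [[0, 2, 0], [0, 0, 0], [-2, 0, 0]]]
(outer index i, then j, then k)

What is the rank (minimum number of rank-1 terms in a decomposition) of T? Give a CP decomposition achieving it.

Lower bound: the mode-1 unfolding of T (rows indexed by i, columns by (j,k) = (0,0), (0,1), (0,2), (1,0), (1,1), (1,2), (2,0), (2,1), (2,2)) is [[0, 0, 0, 0, 0, 0, 2, 2, 0], [8, 6, 8, 0, 0, 0, 0, -2, 0], [0, 2, 0, 0, 0, 0, -2, 0, 0]].
There the 3×3 minor on rows i ∈ {0, 1, 2}, columns (j,k) ∈ {(0,0), (0,1), (2,0)} is det [[0, 0, 2], [8, 6, 0], [0, 2, -2]] = 32 ≠ 0, so this unfolding has rank ≥ 3; CP rank is at least every unfolding rank, so rank(T) ≥ 3. (Flattening ranks never certify an upper bound on CP rank; for that we must actually write T with 3 rank-1 terms.)
Upper bound: T is a sum of 3 rank-1 terms, T = [0, 1, -1] ⊗ [1, 0, 1] ⊗ [0, -2, 0] + [0, 1, 0] ⊗ [1, 0, 0] ⊗ [8, 8, 8] + [1, 0, -1] ⊗ [0, 0, 1] ⊗ [2, 2, 0] (written with every a and b primitive with positive leading entry and the scale carried by c; CP decompositions are not unique, and this one is verified by expanding entrywise), so rank(T) ≤ 3.
These bounds meet, so rank(T) = 3.
Check entry T[0,2,0] = 2: (0)·(1)·(0) + (0)·(0)·(8) + (1)·(1)·(2) = 2.

rank(T) = 3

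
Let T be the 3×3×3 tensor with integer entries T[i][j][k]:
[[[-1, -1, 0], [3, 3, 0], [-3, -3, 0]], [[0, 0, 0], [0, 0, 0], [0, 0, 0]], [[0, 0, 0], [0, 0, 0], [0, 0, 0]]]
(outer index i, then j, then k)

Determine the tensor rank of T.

1

Lower bound: T ≠ 0 (e.g. T[0,0,0] = -1), so rank(T) ≥ 1.
Upper bound: if T = a ⊗ b ⊗ c then every fibre of T is a multiple of the corresponding factor, so read the factors off the fibres through the nonzero entry T[0,0,0] = -1.
The mode-1 fibre T[:,0,0] = [-1, 0, 0] gives a = [1, 0, 0] (primitive direction); the mode-2 fibre T[0,:,0] = [-1, 3, -3] gives b = [1, -3, 3]; then c[k] = T[0,0,k] / (a[0]·b[0]) = [-1, -1, 0] / 1 = [-1, -1, 0].
Expanding [1, 0, 0] ⊗ [1, -3, 3] ⊗ [-1, -1, 0] reproduces all 27 entries of T, so T = [1, 0, 0] ⊗ [1, -3, 3] ⊗ [-1, -1, 0] and rank(T) ≤ 1.
These bounds meet, so rank(T) = 1.
Check entry T[1,1,0] = 0: (0)·(-3)·(-1) = 0.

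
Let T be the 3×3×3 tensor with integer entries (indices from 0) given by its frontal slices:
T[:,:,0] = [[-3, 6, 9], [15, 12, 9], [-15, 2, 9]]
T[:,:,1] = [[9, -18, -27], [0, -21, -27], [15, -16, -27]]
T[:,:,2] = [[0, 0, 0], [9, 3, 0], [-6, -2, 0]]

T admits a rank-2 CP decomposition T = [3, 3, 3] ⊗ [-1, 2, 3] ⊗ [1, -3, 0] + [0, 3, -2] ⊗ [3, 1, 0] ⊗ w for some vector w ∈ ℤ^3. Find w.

w = [2, -1, 1]

Subtract the known terms from T to get the rank-1 residual R = [0, 3, -2] ⊗ [3, 1, 0] ⊗ w, so R[i,j,k] = a[i]·b[j]·w[k]. Pick indices with nonzero a[1]·b[0] = (3)·(3) = 9. Only the fibre through (1,0,·) is needed: R[1,0,:] = T[1,0,:] − Σₗ aₗ[1]bₗ[0]cₗ = [15, 0, 9] − (3)·(-1)·[1, -3, 0] = [18, -9, 9]. Then w[k] = R[1,0,k] / 9 for each k, giving w = [18, -9, 9] / 9 = [2, -1, 1].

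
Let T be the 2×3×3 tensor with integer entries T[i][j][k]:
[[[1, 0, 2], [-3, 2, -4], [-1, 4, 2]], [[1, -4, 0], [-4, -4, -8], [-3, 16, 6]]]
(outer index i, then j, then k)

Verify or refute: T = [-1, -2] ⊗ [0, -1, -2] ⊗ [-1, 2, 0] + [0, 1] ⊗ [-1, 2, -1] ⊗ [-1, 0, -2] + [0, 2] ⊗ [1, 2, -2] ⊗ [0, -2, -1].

No

Reconstruct entry (0,0,0) from the claimed factors: Σₗ aₗ[0]bₗ[0]cₗ[0] = (-1)·(0)·(-1) + (0)·(-1)·(-1) + (0)·(1)·(0) = 0, but T[0,0,0] = 1. The claim is false.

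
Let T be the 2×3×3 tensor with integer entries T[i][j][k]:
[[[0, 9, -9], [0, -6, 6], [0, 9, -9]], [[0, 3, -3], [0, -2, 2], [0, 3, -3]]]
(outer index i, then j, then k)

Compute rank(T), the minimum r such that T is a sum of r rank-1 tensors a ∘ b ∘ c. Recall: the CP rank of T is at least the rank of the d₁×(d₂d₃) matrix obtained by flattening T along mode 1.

1

Lower bound: T ≠ 0 (e.g. T[0,0,1] = 9), so rank(T) ≥ 1.
Upper bound: the mode-1 fibre T[:,0,1] = [9, 3] gives a = (3, 1) (primitive direction); the mode-2 fibre T[0,:,1] = [9, -6, 9] gives b = (3, -2, 3); then c[k] = T[0,0,k] / (a[0]·b[0]) = [0, 9, -9] / 9 = (0, 1, -1).
Expanding (3, 1) ∘ (3, -2, 3) ∘ (0, 1, -1) reproduces all 18 entries of T, so T = (3, 1) ∘ (3, -2, 3) ∘ (0, 1, -1) and rank(T) ≤ 1.
These bounds meet, so rank(T) = 1.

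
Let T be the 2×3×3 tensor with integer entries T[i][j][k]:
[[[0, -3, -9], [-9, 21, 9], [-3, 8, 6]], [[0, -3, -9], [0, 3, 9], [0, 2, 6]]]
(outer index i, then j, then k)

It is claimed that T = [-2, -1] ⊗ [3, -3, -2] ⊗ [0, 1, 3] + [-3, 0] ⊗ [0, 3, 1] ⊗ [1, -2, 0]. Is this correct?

Reconstruct entry (0,0,1) from the claimed factors: Σₗ aₗ[0]bₗ[0]cₗ[1] = (-2)·(3)·(1) + (-3)·(0)·(-2) = -6, but T[0,0,1] = -3. The claim is false.

No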